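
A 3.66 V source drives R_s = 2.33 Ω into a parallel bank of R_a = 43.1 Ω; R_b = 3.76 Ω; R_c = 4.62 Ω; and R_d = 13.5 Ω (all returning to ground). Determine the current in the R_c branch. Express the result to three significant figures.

I ≈ 0.337 A

Equivalent of the parallel group: R_p = 1.725 Ω.
V_A by voltage divider: V_A = 3.66 × 1.725/(2.33 + 1.725) = 1.557 V.
I(R_c) = V_A / R_c = 1.557/4.62 = 0.3370 A.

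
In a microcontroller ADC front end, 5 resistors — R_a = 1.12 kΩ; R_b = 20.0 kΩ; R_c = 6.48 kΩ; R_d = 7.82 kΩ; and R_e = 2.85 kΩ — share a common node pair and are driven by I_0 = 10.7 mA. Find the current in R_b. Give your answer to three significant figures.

I ≈ 0.339 mA

ΣG = 1/1.12 + 1/20.0 + 1/6.48 + 1/7.82 + 1/2.85 = 1.576.
Current divider: I(R_b) = I_0 · G_k/ΣG = 10.7 × (0.05000/1.576) = 10.7 × 0.03173 = 0.3395 mA.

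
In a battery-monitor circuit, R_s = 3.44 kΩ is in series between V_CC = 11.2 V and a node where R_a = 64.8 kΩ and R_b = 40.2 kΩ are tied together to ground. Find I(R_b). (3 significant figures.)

Combine the parallel branches: R_p = (1/64.8 + 1/40.2)⁻¹ = 24.81 kΩ.
V_A by voltage divider: V_A = 11.2 × 24.81/(3.44 + 24.81) = 9.836 V.
Branch current I = V_A/R_b = 9.836/40.2 = 0.2447 mA.
(Check via current divider: I_total = 0.3965 mA; share G_k/ΣG = 0.6171 → same result.)

I ≈ 0.245 mA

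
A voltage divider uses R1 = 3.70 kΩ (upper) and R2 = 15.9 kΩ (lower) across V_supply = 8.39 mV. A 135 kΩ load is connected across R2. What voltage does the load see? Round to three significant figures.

The load sits in parallel with R2, giving an effective lower resistance R2' = R2·R_L/(R2+R_L) = 14.22 kΩ.
Then V_out = V_supply · R2'/(R1 + R2') = 8.39 × 14.22/17.92 = 6.658 mV.
(Unloaded it would be 6.81 mV; the load pulls it down.)

V_out ≈ 6.66 mV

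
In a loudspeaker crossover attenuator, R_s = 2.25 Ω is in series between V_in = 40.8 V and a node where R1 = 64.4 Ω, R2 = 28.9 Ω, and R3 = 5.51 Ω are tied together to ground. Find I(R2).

I ≈ 0.928 A

Parallel bank: R_p = 1/(1/64.4 + 1/28.9 + 1/5.51) = 4.317 Ω.
Node voltage V_A = V_in · R_p/(R_s + R_p) = 40.8 × 0.6574 = 26.82 V.
I(R2) = V_A / R2 = 26.82/28.9 = 0.9281 A.
(Check via current divider: I_total = 6.212 A; share G_k/ΣG = 0.1494 → same result.)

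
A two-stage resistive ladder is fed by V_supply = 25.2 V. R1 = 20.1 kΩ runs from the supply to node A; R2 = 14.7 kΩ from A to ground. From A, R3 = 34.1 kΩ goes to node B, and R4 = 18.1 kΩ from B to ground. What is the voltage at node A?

The second stage (R3 + R4 = 52.20 kΩ) loads node A in parallel with R2.
R2 ‖ (R3+R4) = 11.47 kΩ.
First divider: V_A = V_supply · 11.47/(20.1 + 11.47) = 9.156 V.

V_A ≈ 9.16 V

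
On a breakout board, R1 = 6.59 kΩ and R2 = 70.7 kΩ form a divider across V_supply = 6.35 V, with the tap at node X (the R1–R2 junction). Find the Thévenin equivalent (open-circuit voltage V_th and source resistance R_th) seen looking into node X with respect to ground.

With X open, the divider is unloaded: V_th = 6.35 × 70.7/77.29 = 5.809 V.
Looking into X with the source shorted: R_th = R1·R2/(R1+R2) = 6.590 × 70.7/77.29 = 6.028 kΩ.

V_th ≈ 5.81 V, R_th ≈ 6.03 kΩ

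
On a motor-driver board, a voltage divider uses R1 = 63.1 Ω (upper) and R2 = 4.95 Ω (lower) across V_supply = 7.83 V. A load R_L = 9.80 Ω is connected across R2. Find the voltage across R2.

First combine the lower leg with the load: R2 ‖ R_L = 3.289 Ω.
Now apply the divider: V_out = 7.83 × 0.04954 = 0.3879 V.

V_out ≈ 0.388 V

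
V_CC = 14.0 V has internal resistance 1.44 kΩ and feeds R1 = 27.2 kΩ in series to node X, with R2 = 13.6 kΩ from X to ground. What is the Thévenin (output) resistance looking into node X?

R1' = 1.44 + 27.2 = 28.64 kΩ (source resistance + R1).
With V_CC suppressed (replaced by a short), R_th = R1' ‖ R2 = (28.64 × 13.6)/(28.64 + 13.6) = 9.221 kΩ.

R_th ≈ 9.22 kΩ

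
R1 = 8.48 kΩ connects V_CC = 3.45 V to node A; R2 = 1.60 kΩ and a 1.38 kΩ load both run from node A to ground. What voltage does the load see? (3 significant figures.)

V_out ≈ 0.277 V

R2 ‖ R_L = (1.60 × 1.38)/(1.60 + 1.38) = 0.7409 kΩ.
Voltage divider with the loaded lower leg: V_out = 3.45 × 0.7409/(8.48 + 0.7409) = 3.45 × 0.08035 = 0.2772 V.
(Unloaded it would be 0.548 V; the load pulls it down.)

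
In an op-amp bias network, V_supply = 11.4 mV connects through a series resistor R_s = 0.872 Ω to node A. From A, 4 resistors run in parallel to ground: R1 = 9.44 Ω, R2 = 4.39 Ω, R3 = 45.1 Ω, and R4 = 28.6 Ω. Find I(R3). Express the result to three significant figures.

Equivalent of the parallel group: R_p = 2.558 Ω.
V_A = 11.4 × 2.558/3.430 = 8.502 mV.
I(R3) = V_A / R3 = 8.502/45.1 = 0.1885 mA.

I ≈ 0.189 mA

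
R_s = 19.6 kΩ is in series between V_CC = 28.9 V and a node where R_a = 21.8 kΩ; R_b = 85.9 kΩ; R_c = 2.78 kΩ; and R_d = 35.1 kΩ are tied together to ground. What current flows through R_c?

I ≈ 1.07 mA

Parallel bank: R_p = 1/(1/21.8 + 1/85.9 + 1/2.78 + 1/35.1) = 2.244 kΩ.
Node voltage V_A = V_CC · R_p/(R_s + R_p) = 28.9 × 0.1027 = 2.968 V.
Branch current I = V_A/R_c = 2.968/2.78 = 1.068 mA.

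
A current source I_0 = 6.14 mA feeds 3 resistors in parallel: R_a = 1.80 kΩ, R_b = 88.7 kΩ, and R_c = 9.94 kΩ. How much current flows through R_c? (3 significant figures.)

I ≈ 0.925 mA

Total conductance ΣG = 1/1.80 + 1/88.7 + 1/9.94 = 0.6674 (units of 1/kΩ).
R_c takes the fraction G_k/ΣG = 0.1006/0.6674 = 0.1507, so I = 6.14 × 0.1507 = 0.9255 mA.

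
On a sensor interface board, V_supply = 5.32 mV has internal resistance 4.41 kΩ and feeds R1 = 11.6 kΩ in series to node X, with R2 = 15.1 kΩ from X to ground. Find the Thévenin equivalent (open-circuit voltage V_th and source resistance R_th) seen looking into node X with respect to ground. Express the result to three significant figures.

R1' = 4.41 + 11.6 = 16.01 kΩ (source resistance + R1).
Open-circuit (no load on X): V_th = V_supply · R2/(R1' + R2) = 5.32 × 15.1/(16.01 + 15.1) = 2.582 mV.
With V_supply suppressed (replaced by a short), R_th = R1' ‖ R2 = (16.01 × 15.1)/(16.01 + 15.1) = 7.771 kΩ.

V_th ≈ 2.58 mV, R_th ≈ 7.77 kΩ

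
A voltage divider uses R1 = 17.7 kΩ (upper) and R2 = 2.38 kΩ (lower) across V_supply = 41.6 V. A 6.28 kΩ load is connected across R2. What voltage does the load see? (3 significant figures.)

V_out ≈ 3.70 V

First combine the lower leg with the load: R2 ‖ R_L = 1.726 kΩ.
Voltage divider with the loaded lower leg: V_out = 41.6 × 1.726/(17.7 + 1.726) = 41.6 × 0.08885 = 3.696 V.
(Unloaded it would be 4.93 V; the load pulls it down.)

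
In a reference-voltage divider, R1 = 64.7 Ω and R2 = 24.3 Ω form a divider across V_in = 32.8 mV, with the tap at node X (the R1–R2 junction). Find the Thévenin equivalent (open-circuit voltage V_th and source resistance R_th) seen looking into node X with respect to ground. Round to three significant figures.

Open-circuit (no load on X): V_th = V_in · R2/(R1 + R2) = 32.8 × 24.3/(64.70 + 24.3) = 8.956 mV.
Zeroing V_in shorts the top of R1 to ground, so R_th = R1 ‖ R2 = 17.67 Ω.

V_th ≈ 8.96 mV, R_th ≈ 17.7 Ω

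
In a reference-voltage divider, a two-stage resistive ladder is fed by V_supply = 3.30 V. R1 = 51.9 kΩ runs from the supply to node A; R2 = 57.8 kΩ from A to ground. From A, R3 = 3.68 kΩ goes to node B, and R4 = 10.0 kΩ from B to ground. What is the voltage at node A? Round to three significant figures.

V_A ≈ 0.580 V

The second stage (R3 + R4 = 13.68 kΩ) loads node A in parallel with R2.
R2 ‖ (R3+R4) = 11.06 kΩ.
V_A = 3.30 × 11.06/(51.9 + 11.06) = 0.5798 V.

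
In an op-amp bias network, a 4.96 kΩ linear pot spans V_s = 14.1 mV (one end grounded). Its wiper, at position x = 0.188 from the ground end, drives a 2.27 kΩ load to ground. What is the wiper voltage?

V_out ≈ 1.99 mV

The pot divides into 4.028 kΩ above the wiper and 0.9325 kΩ below.
Lower segment in parallel with the load: 0.9325 ‖ 2.27 = 0.6610 kΩ.
V_out = 14.1 × 0.6610/(4.028 + 0.6610) = 1.988 mV.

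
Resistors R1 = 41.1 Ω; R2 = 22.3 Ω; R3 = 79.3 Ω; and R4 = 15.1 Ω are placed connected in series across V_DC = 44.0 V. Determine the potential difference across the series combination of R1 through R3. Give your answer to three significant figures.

ΣR = 41.1 + 22.3 + 79.3 + 15.1 = 157.8 Ω.
R_{R1..R3} = 41.1 + 22.3 + 79.3 = 142.7 Ω.
By the voltage-divider rule, V = 44.0 × 142.7/157.8 = 39.79 V.

V ≈ 39.8 V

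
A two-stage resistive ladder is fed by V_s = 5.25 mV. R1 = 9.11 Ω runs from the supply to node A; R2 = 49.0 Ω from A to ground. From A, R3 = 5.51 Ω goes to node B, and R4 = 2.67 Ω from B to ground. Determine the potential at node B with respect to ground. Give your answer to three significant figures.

V_B ≈ 0.745 mV

The second stage (R3 + R4 = 8.180 Ω) loads node A in parallel with R2.
Effective lower resistance at A: R2 ‖ 8.180 = 7.010 Ω.
V_A = 5.25 × 7.010/(9.11 + 7.010) = 2.283 mV.
Then the unloaded second divider: V_B = V_A × R4/(R3+R4) = 2.283 × 0.3264 = 0.7452 mV.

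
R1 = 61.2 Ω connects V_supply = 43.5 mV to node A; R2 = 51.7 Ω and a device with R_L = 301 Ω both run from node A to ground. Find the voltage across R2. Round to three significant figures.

First combine the lower leg with the load: R2 ‖ R_L = 44.12 Ω.
Now apply the divider: V_out = 43.5 × 0.4189 = 18.22 mV.
(Unloaded it would be 19.9 mV; the load pulls it down.)

V_out ≈ 18.2 mV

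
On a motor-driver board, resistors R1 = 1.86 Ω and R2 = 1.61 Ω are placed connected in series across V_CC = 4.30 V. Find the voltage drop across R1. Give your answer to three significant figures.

Total series resistance ΣR = 1.86 + 1.61 = 3.470 Ω.
By the voltage-divider rule, V = 4.30 × 1.860/3.470 = 2.305 V.

V ≈ 2.30 V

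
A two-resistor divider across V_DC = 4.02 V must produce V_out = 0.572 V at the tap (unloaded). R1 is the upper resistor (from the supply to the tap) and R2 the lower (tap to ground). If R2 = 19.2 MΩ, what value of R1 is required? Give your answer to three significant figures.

Required fraction k = V_out/V_DC = 0.1423.
Rearranging, R1 = R2·(1−k)/k = 19.2 × 6.028 = 115.7 MΩ.

R1 ≈ 116 MΩ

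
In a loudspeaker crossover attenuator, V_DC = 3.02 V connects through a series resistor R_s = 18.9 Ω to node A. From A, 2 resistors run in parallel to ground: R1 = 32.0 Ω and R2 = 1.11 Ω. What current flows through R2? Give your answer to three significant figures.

I ≈ 0.146 A

Equivalent of the parallel group: R_p = 1.073 Ω.
V_A = 3.02 × 1.073/19.97 = 0.1622 V.
Branch current I = V_A/R2 = 0.1622/1.11 = 0.1461 A.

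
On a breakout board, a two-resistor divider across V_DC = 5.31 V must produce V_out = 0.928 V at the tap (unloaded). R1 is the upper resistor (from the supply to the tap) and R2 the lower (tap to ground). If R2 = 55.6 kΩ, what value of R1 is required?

V_out/V_DC = R2/(R1+R2) = 0.1748.
So R1 = R2 · (V_DC/V_out − 1) = 55.6 × (5.31/0.928 − 1) = 55.6 × 4.722 = 262.5 kΩ.

R1 ≈ 263 kΩ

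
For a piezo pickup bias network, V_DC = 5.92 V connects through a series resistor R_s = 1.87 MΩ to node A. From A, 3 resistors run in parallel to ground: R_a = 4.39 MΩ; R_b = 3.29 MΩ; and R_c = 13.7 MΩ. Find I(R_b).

Combine the parallel branches: R_p = (1/4.39 + 1/3.29 + 1/13.7)⁻¹ = 1.654 MΩ.
Node voltage V_A = V_DC · R_p/(R_s + R_p) = 5.92 × 0.4693 = 2.778 V.
Branch current I = V_A/R_b = 2.778/3.29 = 0.8444 µA.
(Equivalently: I_total = 1.680 µA, then current-divider fraction G_k/ΣG = 0.5026.)

I ≈ 0.844 µA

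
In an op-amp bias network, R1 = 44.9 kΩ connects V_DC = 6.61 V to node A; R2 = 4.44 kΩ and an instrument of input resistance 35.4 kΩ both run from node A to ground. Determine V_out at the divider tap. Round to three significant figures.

V_out ≈ 0.534 V

The load sits in parallel with R2, giving an effective lower resistance R2' = R2·R_L/(R2+R_L) = 3.945 kΩ.
Then V_out = V_DC · R2'/(R1 + R2') = 6.61 × 3.945/48.85 = 0.5339 V.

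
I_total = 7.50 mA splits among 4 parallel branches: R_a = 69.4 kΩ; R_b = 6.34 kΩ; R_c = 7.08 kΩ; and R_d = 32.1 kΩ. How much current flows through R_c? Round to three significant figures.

Conductances: ΣG = 1/69.4 + 1/6.34 + 1/7.08 + 1/32.1 = 0.3445 (1/kΩ).
Current divider: I(R_c) = I_total · G_k/ΣG = 7.50 × (0.1412/0.3445) = 7.50 × 0.4100 = 3.075 mA.

I ≈ 3.07 mA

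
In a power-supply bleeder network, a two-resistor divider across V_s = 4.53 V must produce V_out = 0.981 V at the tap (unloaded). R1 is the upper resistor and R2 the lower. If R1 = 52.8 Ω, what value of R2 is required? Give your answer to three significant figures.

R2 ≈ 14.6 Ω

Required fraction k = V_out/V_s = 0.2166.
R2 = R1 · 0.2166/(1 − 0.2166) = 14.59 Ω.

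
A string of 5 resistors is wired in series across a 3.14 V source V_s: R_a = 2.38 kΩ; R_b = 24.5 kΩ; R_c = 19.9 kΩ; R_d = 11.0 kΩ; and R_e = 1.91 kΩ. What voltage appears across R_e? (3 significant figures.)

V ≈ 0.100 V

ΣR = 2.38 + 24.5 + 19.9 + 11.0 + 1.91 = 59.69 kΩ.
Voltage divider: V = V_s · (1.910 / 59.69) = 3.14 × 0.03200 = 0.1005 V.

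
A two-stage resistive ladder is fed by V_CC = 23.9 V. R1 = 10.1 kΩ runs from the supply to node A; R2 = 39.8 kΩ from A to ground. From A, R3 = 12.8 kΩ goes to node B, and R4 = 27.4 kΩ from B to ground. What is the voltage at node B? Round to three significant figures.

Looking into the second stage from A: R3 + R4 = 40.20 kΩ appears in parallel with R2.
R2 ‖ (R3+R4) = 20.00 kΩ.
So V_A = 23.9 × 0.6644 = 15.88 V.
V_B = V_A × 0.6816 = 10.82 V.

V_B ≈ 10.8 V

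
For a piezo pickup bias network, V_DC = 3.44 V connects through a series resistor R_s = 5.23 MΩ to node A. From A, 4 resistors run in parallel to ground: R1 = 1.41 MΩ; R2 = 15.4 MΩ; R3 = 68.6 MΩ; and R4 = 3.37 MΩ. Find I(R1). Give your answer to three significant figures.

Combine the parallel branches: R_p = (1/1.41 + 1/15.4 + 1/68.6 + 1/3.37)⁻¹ = 0.9213 MΩ.
V_A = 3.44 × 0.9213/6.151 = 0.5152 V.
Branch current I = V_A/R1 = 0.5152/1.41 = 0.3654 µA.
(Equivalently: I_total = 0.5592 µA, then current-divider fraction G_k/ΣG = 0.6534.)

I ≈ 0.365 µA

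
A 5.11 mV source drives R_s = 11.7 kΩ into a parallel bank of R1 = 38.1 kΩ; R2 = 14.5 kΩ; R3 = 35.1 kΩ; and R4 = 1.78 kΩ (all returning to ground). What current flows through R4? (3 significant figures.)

I ≈ 0.318 µA

Combine the parallel branches: R_p = (1/38.1 + 1/14.5 + 1/35.1 + 1/1.78)⁻¹ = 1.459 kΩ.
V_A by voltage divider: V_A = 5.11 × 1.459/(11.7 + 1.459) = 0.5665 mV.
I(R4) = V_A / R4 = 0.5665/1.78 = 0.3183 µA.
(Equivalently: I_total = 0.3883 µA, then current-divider fraction G_k/ΣG = 0.8195.)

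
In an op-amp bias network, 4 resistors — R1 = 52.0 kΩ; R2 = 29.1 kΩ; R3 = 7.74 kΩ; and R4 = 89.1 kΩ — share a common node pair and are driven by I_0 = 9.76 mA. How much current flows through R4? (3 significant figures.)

Total conductance ΣG = 1/52.0 + 1/29.1 + 1/7.74 + 1/89.1 = 0.1940 (units of 1/kΩ).
By the current-divider rule, I = I_0 · G_k/ΣG = 9.76 × 0.05785 = 0.5646 mA.

I ≈ 0.565 mA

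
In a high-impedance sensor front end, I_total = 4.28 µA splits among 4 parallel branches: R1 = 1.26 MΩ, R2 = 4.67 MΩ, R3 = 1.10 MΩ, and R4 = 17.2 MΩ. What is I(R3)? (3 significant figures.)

ΣG = 1/1.26 + 1/4.67 + 1/1.10 + 1/17.2 = 1.975.
Current divider: I(R3) = I_total · G_k/ΣG = 4.28 × (0.9091/1.975) = 4.28 × 0.4603 = 1.970 µA.

I ≈ 1.97 µA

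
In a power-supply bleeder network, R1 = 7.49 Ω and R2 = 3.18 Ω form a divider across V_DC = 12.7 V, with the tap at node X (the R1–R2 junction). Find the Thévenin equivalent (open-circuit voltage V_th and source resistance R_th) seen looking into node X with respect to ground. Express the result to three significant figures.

Open-circuit (no load on X): V_th = V_DC · R2/(R1 + R2) = 12.7 × 3.18/(7.490 + 3.18) = 3.785 V.
With V_DC suppressed (replaced by a short), R_th = R1 ‖ R2 = (7.490 × 3.18)/(7.490 + 3.18) = 2.232 Ω.

V_th ≈ 3.79 V, R_th ≈ 2.23 Ω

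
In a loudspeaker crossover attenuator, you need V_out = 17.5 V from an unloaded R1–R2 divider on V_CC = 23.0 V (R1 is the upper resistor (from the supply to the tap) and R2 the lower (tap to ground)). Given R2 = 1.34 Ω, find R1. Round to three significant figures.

R1 ≈ 0.421 Ω

V_out/V_CC = R2/(R1+R2) = 0.7609.
R1 = R2·(1/k − 1) = 1.34 × 0.3143 = 0.4211 Ω.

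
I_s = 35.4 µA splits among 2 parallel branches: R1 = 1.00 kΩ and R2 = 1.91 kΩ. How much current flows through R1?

With just two branches, the current splits inversely with resistance.
So I = 35.4 × 1.91/2.910 = 23.24 µA.

I ≈ 23.2 µA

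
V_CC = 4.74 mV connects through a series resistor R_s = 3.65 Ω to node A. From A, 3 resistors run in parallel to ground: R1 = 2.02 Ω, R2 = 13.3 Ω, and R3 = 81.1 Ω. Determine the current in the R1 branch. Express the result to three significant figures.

I ≈ 0.751 mA

Combine the parallel branches: R_p = (1/2.02 + 1/13.3 + 1/81.1)⁻¹ = 1.717 Ω.
V_A by voltage divider: V_A = 4.74 × 1.717/(3.65 + 1.717) = 1.516 mV.
I(R1) = V_A / R1 = 1.516/2.02 = 0.7506 mA.
(Equivalently: I_total = 0.8833 mA, then current-divider fraction G_k/ΣG = 0.8498.)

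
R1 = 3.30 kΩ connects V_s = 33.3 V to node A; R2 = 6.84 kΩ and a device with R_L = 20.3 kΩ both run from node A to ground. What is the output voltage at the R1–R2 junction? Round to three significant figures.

First combine the lower leg with the load: R2 ‖ R_L = 5.116 kΩ.
Now apply the divider: V_out = 33.3 × 0.6079 = 20.24 V.

V_out ≈ 20.2 V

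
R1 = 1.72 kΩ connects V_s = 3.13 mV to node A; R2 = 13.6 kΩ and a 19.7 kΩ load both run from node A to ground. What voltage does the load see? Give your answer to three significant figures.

The load sits in parallel with R2, giving an effective lower resistance R2' = R2·R_L/(R2+R_L) = 8.046 kΩ.
Voltage divider with the loaded lower leg: V_out = 3.13 × 8.046/(1.72 + 8.046) = 3.13 × 0.8239 = 2.579 mV.
(Unloaded it would be 2.78 mV; the load pulls it down.)

V_out ≈ 2.58 mV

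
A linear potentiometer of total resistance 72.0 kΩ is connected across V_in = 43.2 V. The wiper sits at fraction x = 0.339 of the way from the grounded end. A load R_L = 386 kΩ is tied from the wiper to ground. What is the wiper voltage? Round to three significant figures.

V_out ≈ 14.1 V

The pot divides into 47.59 kΩ above the wiper and 24.41 kΩ below.
(x·R_p) ‖ R_L = 22.96 kΩ.
Then V_out = V_in · 22.96/(47.59 + 22.96) = 14.06 V.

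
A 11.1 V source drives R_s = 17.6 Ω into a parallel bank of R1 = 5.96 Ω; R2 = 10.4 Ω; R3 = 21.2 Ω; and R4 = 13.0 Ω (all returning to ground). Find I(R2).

I ≈ 0.136 A

Equivalent of the parallel group: R_p = 2.577 Ω.
V_A = 11.1 × 2.577/20.18 = 1.418 V.
Branch current I = V_A/R2 = 1.418/10.4 = 0.1363 A.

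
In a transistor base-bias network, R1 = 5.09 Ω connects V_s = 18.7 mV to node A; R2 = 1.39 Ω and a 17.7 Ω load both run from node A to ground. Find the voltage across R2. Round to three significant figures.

V_out ≈ 3.78 mV

The load sits in parallel with R2, giving an effective lower resistance R2' = R2·R_L/(R2+R_L) = 1.289 Ω.
Voltage divider with the loaded lower leg: V_out = 18.7 × 1.289/(5.09 + 1.289) = 18.7 × 0.2020 = 3.778 mV.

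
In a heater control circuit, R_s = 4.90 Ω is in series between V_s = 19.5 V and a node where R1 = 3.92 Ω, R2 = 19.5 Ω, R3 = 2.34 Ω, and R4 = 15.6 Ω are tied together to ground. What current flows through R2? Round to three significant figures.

Parallel bank: R_p = 1/(1/3.92 + 1/19.5 + 1/2.34 + 1/15.6) = 1.253 Ω.
Node voltage V_A = V_s · R_p/(R_s + R_p) = 19.5 × 0.2037 = 3.972 V.
I(R2) = V_A / R2 = 3.972/19.5 = 0.2037 A.

I ≈ 0.204 A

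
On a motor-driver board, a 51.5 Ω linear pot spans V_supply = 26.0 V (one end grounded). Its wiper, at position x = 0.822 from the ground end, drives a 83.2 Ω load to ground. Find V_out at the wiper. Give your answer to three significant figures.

V_out ≈ 19.6 V

Split the track: R_lower = x·R_p = 42.33 Ω, R_upper = (1−x)·R_p = 9.167 Ω.
R_L loads the lower segment: effective lower R = 28.06 Ω.
V_out = 26.0 × 28.06/(9.167 + 28.06) = 19.60 V.
(Unloaded: V_out = x·V_supply = 21.4 V.)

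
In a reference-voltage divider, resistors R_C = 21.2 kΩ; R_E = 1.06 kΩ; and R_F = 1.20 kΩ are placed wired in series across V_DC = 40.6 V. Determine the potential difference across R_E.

Total series resistance ΣR = 21.2 + 1.06 + 1.20 = 23.46 kΩ.
V = V_DC · R/ΣR = 40.6 × 0.04518 = 1.834 V.

V ≈ 1.83 V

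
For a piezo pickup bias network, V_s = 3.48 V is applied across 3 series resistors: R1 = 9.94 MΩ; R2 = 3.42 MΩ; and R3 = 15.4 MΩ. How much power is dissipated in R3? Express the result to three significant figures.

Series current I = V_s/ΣR = 3.48/28.76 = 0.1210 µA.
P = I²R = 0.01464 × 15.4 = 0.2255 µW.

P ≈ 0.225 µW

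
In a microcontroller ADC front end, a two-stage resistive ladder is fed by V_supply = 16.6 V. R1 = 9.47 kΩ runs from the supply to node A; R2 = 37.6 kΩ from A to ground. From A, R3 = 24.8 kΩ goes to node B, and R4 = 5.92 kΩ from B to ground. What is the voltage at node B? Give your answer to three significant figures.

V_B ≈ 2.05 V

The second stage (R3 + R4 = 30.72 kΩ) loads node A in parallel with R2.
Effective lower resistance at A: R2 ‖ 30.72 = 16.91 kΩ.
V_A = 16.6 × 16.91/(9.47 + 16.91) = 10.64 V.
Then the unloaded second divider: V_B = V_A × R4/(R3+R4) = 10.64 × 0.1927 = 2.050 V.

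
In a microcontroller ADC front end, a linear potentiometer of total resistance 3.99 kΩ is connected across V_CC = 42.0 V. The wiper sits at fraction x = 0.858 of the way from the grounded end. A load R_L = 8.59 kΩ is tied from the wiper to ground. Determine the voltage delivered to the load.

V_out ≈ 34.1 V

Lower segment x·R_p = 3.423 kΩ; upper segment (1−x)·R_p = 0.5666 kΩ.
Lower segment in parallel with the load: 3.423 ‖ 8.59 = 2.448 kΩ.
V_out = 42.0 × 2.448/(0.5666 + 2.448) = 34.11 V.
(Unloaded: V_out = x·V_CC = 36.0 V.)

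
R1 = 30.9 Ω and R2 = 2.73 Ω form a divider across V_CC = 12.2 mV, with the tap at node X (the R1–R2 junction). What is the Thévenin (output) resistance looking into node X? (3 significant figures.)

R_th ≈ 2.51 Ω

Zeroing V_CC shorts the top of R1 to ground, so R_th = R1 ‖ R2 = 2.508 Ω.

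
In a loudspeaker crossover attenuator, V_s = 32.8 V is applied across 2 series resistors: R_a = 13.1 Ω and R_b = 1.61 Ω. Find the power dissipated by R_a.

P ≈ 65.1 W

The common current is I = 32.8/14.71 = 2.230 A.
P(R_a) = I²·R_a = (2.230)² × 13.1 = 65.13 W.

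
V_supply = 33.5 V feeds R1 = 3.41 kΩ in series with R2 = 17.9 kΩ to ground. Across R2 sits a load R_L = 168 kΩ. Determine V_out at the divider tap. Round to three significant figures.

R2 ‖ R_L = (17.9 × 168)/(17.9 + 168) = 16.18 kΩ.
Now apply the divider: V_out = 33.5 × 0.8259 = 27.67 V.

V_out ≈ 27.7 V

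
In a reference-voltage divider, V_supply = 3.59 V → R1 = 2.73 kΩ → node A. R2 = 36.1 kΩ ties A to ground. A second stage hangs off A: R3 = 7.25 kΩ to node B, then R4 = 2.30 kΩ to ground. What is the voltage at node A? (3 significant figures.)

V_A ≈ 2.64 V

Looking into the second stage from A: R3 + R4 = 9.550 kΩ appears in parallel with R2.
R2 ‖ (R3+R4) = 7.552 kΩ.
V_A = 3.59 × 7.552/(2.73 + 7.552) = 2.637 V.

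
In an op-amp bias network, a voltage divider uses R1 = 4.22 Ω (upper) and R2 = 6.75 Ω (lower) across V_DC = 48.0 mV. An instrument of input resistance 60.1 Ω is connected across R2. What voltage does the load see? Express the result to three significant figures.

The load sits in parallel with R2, giving an effective lower resistance R2' = R2·R_L/(R2+R_L) = 6.068 Ω.
Then V_out = V_DC · R2'/(R1 + R2') = 48.0 × 6.068/10.29 = 28.31 mV.

V_out ≈ 28.3 mV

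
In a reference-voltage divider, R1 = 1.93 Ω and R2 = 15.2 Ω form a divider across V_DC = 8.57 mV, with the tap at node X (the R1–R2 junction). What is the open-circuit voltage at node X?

With X open, the divider is unloaded: V_th = 8.57 × 15.2/17.13 = 7.604 mV.

V_th ≈ 7.60 mV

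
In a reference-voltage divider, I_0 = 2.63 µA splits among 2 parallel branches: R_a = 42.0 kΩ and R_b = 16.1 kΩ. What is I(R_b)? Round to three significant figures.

I ≈ 1.90 µA

For two parallel branches, I_k = I_0 · (other R)/(sum of R).
I(R_b) = 2.63 × 42.0/(42.0 + 16.1) = 2.63 × 0.7229 = 1.901 µA.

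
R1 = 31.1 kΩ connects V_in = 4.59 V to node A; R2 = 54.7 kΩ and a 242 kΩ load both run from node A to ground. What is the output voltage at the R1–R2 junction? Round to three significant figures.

First combine the lower leg with the load: R2 ‖ R_L = 44.62 kΩ.
Voltage divider with the loaded lower leg: V_out = 4.59 × 44.62/(31.1 + 44.62) = 4.59 × 0.5893 = 2.705 V.
(Unloaded it would be 2.93 V; the load pulls it down.)

V_out ≈ 2.70 V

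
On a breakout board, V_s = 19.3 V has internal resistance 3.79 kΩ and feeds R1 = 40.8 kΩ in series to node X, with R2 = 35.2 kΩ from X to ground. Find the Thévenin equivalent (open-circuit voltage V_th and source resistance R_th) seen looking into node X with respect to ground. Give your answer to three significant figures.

R1' = 3.79 + 40.8 = 44.59 kΩ (source resistance + R1).
Open-circuit (no load on X): V_th = V_s · R2/(R1' + R2) = 19.3 × 35.2/(44.59 + 35.2) = 8.514 V.
Zeroing V_s shorts the top of R1' to ground, so R_th = R1' ‖ R2 = 19.67 kΩ.

V_th ≈ 8.51 V, R_th ≈ 19.7 kΩ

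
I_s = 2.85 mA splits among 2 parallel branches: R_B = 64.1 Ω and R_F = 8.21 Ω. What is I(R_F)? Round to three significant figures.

Two-branch current divider: I_k = I_s · R_other/(R_1 + R_2).
So I = 2.85 × 64.1/72.31 = 2.526 mA.

I ≈ 2.53 mA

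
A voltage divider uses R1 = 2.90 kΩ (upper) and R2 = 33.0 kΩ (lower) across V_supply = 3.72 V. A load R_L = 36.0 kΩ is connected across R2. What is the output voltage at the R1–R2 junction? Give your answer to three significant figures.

V_out ≈ 3.18 V

R2 ‖ R_L = (33.0 × 36.0)/(33.0 + 36.0) = 17.22 kΩ.
Now apply the divider: V_out = 3.72 × 0.8558 = 3.184 V.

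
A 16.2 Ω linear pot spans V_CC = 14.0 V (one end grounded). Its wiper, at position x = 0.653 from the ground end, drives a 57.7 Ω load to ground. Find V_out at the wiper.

Split the track: R_lower = x·R_p = 10.58 Ω, R_upper = (1−x)·R_p = 5.621 Ω.
Lower segment in parallel with the load: 10.58 ‖ 57.7 = 8.940 Ω.
V_out = 14.0 × 8.940/(5.621 + 8.940) = 8.595 V.

V_out ≈ 8.60 V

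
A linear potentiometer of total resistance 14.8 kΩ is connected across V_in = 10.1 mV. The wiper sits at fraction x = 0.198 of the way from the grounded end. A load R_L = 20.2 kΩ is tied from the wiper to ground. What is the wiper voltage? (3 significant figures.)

Lower segment x·R_p = 2.930 kΩ; upper segment (1−x)·R_p = 11.87 kΩ.
R_L loads the lower segment: effective lower R = 2.559 kΩ.
Loaded-divider output: V_out = 10.1 × 0.1774 = 1.791 mV.

V_out ≈ 1.79 mV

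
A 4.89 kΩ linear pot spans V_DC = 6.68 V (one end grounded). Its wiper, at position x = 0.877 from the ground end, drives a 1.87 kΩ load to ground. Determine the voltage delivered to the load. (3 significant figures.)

Lower segment x·R_p = 4.289 kΩ; upper segment (1−x)·R_p = 0.6015 kΩ.
(x·R_p) ‖ R_L = 1.302 kΩ.
Then V_out = V_DC · 1.302/(0.6015 + 1.302) = 4.569 V.

V_out ≈ 4.57 V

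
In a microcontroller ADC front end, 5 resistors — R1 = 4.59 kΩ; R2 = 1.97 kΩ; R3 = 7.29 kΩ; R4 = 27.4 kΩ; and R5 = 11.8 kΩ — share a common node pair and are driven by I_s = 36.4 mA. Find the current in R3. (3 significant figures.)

I ≈ 5.07 mA

Total conductance ΣG = 1/4.59 + 1/1.97 + 1/7.29 + 1/27.4 + 1/11.8 = 0.9839 (units of 1/kΩ).
R3 takes the fraction G_k/ΣG = 0.1372/0.9839 = 0.1394, so I = 36.4 × 0.1394 = 5.075 mA.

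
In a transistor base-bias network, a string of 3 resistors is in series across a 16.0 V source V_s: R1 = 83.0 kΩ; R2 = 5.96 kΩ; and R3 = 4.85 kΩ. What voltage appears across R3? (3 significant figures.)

ΣR = 83.0 + 5.96 + 4.85 = 93.81 kΩ.
Voltage divider: V = V_s · (4.850 / 93.81) = 16.0 × 0.05170 = 0.8272 V.

V ≈ 0.827 V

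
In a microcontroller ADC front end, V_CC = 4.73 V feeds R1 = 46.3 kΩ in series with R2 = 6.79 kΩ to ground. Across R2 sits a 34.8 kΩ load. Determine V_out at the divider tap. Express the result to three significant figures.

First combine the lower leg with the load: R2 ‖ R_L = 5.681 kΩ.
Voltage divider with the loaded lower leg: V_out = 4.73 × 5.681/(46.3 + 5.681) = 4.73 × 0.1093 = 0.5170 V.

V_out ≈ 0.517 V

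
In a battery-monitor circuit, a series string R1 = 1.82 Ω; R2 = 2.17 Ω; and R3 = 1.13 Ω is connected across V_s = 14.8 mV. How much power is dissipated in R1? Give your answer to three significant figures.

Series current I = V_s/ΣR = 14.8/5.120 = 2.891 mA.
P(R1) = I²·R1 = (2.891)² × 1.82 = 15.21 µW.

P ≈ 15.2 µW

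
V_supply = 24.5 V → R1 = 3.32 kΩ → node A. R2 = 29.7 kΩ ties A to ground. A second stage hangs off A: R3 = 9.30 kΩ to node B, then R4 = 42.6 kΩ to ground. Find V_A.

V_A ≈ 20.8 V

Node A sees R2 in parallel with the series input of stage 2, R3 + R4 = 51.90 kΩ.
R2 ‖ (R3+R4) = 18.89 kΩ.
First divider: V_A = V_supply · 18.89/(3.32 + 18.89) = 20.84 V.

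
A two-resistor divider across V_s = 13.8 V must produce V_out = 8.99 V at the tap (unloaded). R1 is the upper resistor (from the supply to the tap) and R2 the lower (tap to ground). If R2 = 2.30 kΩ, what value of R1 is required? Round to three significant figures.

Required fraction k = V_out/V_s = 0.6514.
Rearranging, R1 = R2·(1−k)/k = 2.30 × 0.5350 = 1.231 kΩ.

R1 ≈ 1.23 kΩ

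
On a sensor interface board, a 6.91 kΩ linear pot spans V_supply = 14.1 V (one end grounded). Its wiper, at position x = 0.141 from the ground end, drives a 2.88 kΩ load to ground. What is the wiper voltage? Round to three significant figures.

Split the track: R_lower = x·R_p = 0.9743 kΩ, R_upper = (1−x)·R_p = 5.936 kΩ.
Lower segment in parallel with the load: 0.9743 ‖ 2.88 = 0.7280 kΩ.
Then V_out = V_supply · 0.7280/(5.936 + 0.7280) = 1.540 V.
(Unloaded: V_out = x·V_supply = 1.99 V.)

V_out ≈ 1.54 V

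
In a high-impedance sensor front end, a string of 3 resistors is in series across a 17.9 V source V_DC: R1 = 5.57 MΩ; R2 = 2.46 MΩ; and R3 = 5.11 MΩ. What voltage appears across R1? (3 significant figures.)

Total series resistance ΣR = 5.57 + 2.46 + 5.11 = 13.14 MΩ.
V = V_DC · R/ΣR = 17.9 × 0.4239 = 7.588 V.

V ≈ 7.59 V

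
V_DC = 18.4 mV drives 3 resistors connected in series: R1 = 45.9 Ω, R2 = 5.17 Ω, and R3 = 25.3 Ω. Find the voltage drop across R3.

V ≈ 6.10 mV

ΣR = 45.9 + 5.17 + 25.3 = 76.37 Ω.
V = V_DC · R/ΣR = 18.4 × 0.3313 = 6.096 mV.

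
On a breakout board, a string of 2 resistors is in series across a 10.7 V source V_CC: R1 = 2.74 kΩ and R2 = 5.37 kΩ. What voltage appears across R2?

V ≈ 7.08 V

Series total: ΣR = 2.74 + 5.37 = 8.110 kΩ.
V = V_CC · R/ΣR = 10.7 × 0.6621 = 7.085 V.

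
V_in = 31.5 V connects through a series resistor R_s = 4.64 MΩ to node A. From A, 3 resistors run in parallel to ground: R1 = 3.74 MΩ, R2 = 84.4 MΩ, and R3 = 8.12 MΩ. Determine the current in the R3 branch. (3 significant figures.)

I ≈ 1.35 µA

Equivalent of the parallel group: R_p = 2.485 MΩ.
V_A = 31.5 × 2.485/7.125 = 10.99 V.
Branch current I = V_A/R3 = 10.99/8.12 = 1.353 µA.
(Equivalently: I_total = 4.421 µA, then current-divider fraction G_k/ΣG = 0.3061.)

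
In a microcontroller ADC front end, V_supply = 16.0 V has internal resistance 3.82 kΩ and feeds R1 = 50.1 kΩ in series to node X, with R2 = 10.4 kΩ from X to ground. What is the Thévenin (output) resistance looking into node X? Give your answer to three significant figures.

R1' = 3.82 + 50.1 = 53.92 kΩ (source resistance + R1).
Looking into X with the source shorted: R_th = R1'·R2/(R1'+R2) = 53.92 × 10.4/64.32 = 8.718 kΩ.

R_th ≈ 8.72 kΩ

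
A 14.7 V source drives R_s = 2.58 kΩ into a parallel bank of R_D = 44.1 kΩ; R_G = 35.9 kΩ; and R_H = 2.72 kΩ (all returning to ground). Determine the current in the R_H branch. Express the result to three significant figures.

Combine the parallel branches: R_p = (1/44.1 + 1/35.9 + 1/2.72)⁻¹ = 2.391 kΩ.
V_A = 14.7 × 2.391/4.971 = 7.071 V.
Branch current I = V_A/R_H = 7.071/2.72 = 2.600 mA.

I ≈ 2.60 mA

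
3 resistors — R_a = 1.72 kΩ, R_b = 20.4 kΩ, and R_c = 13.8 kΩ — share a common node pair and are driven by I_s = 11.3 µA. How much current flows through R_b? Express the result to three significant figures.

I ≈ 0.788 µA

Conductances: ΣG = 1/1.72 + 1/20.4 + 1/13.8 = 0.7029 (1/kΩ).
Current divider: I(R_b) = I_s · G_k/ΣG = 11.3 × (0.04902/0.7029) = 11.3 × 0.06974 = 0.7881 µA.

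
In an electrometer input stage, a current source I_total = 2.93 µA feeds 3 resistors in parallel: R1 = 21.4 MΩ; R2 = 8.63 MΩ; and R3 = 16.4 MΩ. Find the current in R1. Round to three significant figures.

Conductances: ΣG = 1/21.4 + 1/8.63 + 1/16.4 = 0.2236 (1/MΩ).
By the current-divider rule, I = I_total · G_k/ΣG = 2.93 × 0.2090 = 0.6124 µA.

I ≈ 0.612 µA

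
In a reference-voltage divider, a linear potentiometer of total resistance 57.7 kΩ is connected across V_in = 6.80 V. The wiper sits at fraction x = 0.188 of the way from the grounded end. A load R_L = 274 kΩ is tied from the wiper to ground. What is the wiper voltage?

The pot divides into 46.85 kΩ above the wiper and 10.85 kΩ below.
(x·R_p) ‖ R_L = 10.43 kΩ.
Loaded-divider output: V_out = 6.80 × 0.1821 = 1.239 V.

V_out ≈ 1.24 V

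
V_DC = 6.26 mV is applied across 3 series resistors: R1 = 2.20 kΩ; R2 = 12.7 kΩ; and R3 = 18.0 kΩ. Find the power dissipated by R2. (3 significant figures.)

The common current is I = 6.26/32.90 = 0.1903 µA.
P = I²R = 0.03620 × 12.7 = 0.4598 nW.

P ≈ 0.460 nW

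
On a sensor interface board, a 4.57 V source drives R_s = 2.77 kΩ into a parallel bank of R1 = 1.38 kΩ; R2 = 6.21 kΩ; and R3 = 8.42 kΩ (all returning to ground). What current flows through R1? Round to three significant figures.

Combine the parallel branches: R_p = (1/1.38 + 1/6.21 + 1/8.42)⁻¹ = 0.9956 kΩ.
Node voltage V_A = V_in · R_p/(R_s + R_p) = 4.57 × 0.2644 = 1.208 V.
Branch current I = V_A/R1 = 1.208/1.38 = 0.8756 mA.

I ≈ 0.876 mA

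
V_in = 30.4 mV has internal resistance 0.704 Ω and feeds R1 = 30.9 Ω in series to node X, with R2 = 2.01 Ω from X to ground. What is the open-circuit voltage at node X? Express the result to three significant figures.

V_th ≈ 1.82 mV

R1' = 0.704 + 30.9 = 31.60 Ω (source resistance + R1).
With X open, the divider is unloaded: V_th = 30.4 × 2.01/33.61 = 1.818 mV.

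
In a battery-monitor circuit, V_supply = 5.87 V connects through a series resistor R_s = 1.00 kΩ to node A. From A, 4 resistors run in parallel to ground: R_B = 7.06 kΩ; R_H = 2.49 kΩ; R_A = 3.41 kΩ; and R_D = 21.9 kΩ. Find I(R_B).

Parallel bank: R_p = 1/(1/7.06 + 1/2.49 + 1/3.41 + 1/21.9) = 1.134 kΩ.
V_A = 5.87 × 1.134/2.134 = 3.119 V.
Branch current I = V_A/R_B = 3.119/7.06 = 0.4417 mA.

I ≈ 0.442 mA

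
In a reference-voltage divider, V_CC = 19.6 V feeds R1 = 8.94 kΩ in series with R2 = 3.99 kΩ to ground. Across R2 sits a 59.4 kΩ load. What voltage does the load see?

V_out ≈ 5.78 V

The load sits in parallel with R2, giving an effective lower resistance R2' = R2·R_L/(R2+R_L) = 3.739 kΩ.
Voltage divider with the loaded lower leg: V_out = 19.6 × 3.739/(8.94 + 3.739) = 19.6 × 0.2949 = 5.780 V.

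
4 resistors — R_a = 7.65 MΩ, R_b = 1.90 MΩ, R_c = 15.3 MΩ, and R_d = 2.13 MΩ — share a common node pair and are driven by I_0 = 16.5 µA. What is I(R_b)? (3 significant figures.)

Total conductance ΣG = 1/7.65 + 1/1.90 + 1/15.3 + 1/2.13 = 1.192 (units of 1/MΩ).
Current divider: I(R_b) = I_0 · G_k/ΣG = 16.5 × (0.5263/1.192) = 16.5 × 0.4416 = 7.286 µA.

I ≈ 7.29 µA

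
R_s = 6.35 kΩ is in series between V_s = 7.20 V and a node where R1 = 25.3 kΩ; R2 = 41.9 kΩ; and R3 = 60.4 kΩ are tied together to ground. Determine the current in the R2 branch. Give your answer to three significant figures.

I ≈ 0.114 mA

Parallel bank: R_p = 1/(1/25.3 + 1/41.9 + 1/60.4) = 12.51 kΩ.
V_A = 7.20 × 12.51/18.86 = 4.776 V.
I(R2) = V_A / R2 = 4.776/41.9 = 0.1140 mA.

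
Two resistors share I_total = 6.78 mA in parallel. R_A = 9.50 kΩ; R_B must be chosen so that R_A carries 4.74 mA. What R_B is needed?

R_B ≈ 22.1 kΩ

In a two-way split, I_A/I_total = R_B/(R_A + R_B).
With f = 0.6991, R_B = R_A · f/(1−f) = 9.50 × 2.324 = 22.07 kΩ.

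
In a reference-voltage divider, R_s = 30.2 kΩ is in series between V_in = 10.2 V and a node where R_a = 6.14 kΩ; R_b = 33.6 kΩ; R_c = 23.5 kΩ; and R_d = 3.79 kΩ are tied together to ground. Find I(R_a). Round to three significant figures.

I ≈ 0.103 mA

Equivalent of the parallel group: R_p = 2.004 kΩ.
V_A by voltage divider: V_A = 10.2 × 2.004/(30.2 + 2.004) = 0.6347 V.
Branch current I = V_A/R_a = 0.6347/6.14 = 0.1034 mA.
(Check via current divider: I_total = 0.3167 mA; share G_k/ΣG = 0.3264 → same result.)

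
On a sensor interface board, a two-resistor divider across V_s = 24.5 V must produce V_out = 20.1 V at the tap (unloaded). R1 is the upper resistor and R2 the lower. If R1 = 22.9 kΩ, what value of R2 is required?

V_out/V_s = R2/(R1+R2) = 0.8204.
R2 = R1 · 0.8204/(1 − 0.8204) = 104.6 kΩ.

R2 ≈ 105 kΩ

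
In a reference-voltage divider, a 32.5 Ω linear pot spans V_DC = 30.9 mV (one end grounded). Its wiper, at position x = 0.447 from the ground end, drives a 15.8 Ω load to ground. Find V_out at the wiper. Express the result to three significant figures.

Split the track: R_lower = x·R_p = 14.53 Ω, R_upper = (1−x)·R_p = 17.97 Ω.
(x·R_p) ‖ R_L = 7.569 Ω.
V_out = 30.9 × 7.569/(17.97 + 7.569) = 9.157 mV.
(Unloaded: V_out = x·V_DC = 13.8 mV.)

V_out ≈ 9.16 mV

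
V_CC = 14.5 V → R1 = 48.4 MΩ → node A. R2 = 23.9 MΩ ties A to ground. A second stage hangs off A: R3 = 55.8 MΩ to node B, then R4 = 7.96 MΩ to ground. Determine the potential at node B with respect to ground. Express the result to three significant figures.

V_B ≈ 0.478 V

The second stage (R3 + R4 = 63.76 MΩ) loads node A in parallel with R2.
Effective lower resistance at A: R2 ‖ 63.76 = 17.38 MΩ.
So V_A = 14.5 × 0.2643 = 3.832 V.
Stage 2 is unloaded, so V_B = V_A · R4/(R3+R4) = 3.832 × 7.96/63.76 = 0.4784 V.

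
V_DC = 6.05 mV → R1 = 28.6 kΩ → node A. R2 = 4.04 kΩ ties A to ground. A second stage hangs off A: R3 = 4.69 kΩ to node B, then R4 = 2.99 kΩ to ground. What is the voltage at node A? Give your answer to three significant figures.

V_A ≈ 0.513 mV

The second stage (R3 + R4 = 7.680 kΩ) loads node A in parallel with R2.
R2 ‖ (R3+R4) = 2.647 kΩ.
V_A = 6.05 × 2.647/(28.6 + 2.647) = 0.5126 mV.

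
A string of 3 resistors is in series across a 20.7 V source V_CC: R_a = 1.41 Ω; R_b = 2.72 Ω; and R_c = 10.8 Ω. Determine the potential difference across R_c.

Series total: ΣR = 1.41 + 2.72 + 10.8 = 14.93 Ω.
Voltage divider: V = V_CC · (10.80 / 14.93) = 20.7 × 0.7234 = 14.97 V.

V ≈ 15.0 V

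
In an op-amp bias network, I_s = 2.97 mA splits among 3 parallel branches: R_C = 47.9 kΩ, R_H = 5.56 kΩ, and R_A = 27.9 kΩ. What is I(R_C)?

Conductances: ΣG = 1/47.9 + 1/5.56 + 1/27.9 = 0.2366 (1/kΩ).
By the current-divider rule, I = I_s · G_k/ΣG = 2.97 × 0.08825 = 0.2621 mA.

I ≈ 0.262 mA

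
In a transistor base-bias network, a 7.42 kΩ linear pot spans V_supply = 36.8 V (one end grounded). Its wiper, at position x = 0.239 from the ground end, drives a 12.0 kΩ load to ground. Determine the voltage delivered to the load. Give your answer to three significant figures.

V_out ≈ 7.91 V

The pot divides into 5.647 kΩ above the wiper and 1.773 kΩ below.
Lower segment in parallel with the load: 1.773 ‖ 12.0 = 1.545 kΩ.
V_out = 36.8 × 1.545/(5.647 + 1.545) = 7.906 V.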